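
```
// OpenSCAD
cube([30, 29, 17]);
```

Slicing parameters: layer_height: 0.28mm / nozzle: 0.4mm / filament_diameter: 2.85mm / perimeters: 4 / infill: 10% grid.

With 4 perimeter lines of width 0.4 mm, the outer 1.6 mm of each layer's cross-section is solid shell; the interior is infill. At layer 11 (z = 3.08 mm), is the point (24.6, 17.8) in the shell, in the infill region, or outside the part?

infill

At z = 3.08 mm: the 30×29 cube contributes its full rectangle. Overall, the cross-section is a single solid region. The nearest boundary edge runs (30.00, 0.00)→(30.00, 29.00); distance from the point to it = 5.40 mm. The point is inside the cross-section and 5.40 mm from the nearest boundary — more than the 1.6 mm shell width (4 × 0.4), so it's in the infill interior.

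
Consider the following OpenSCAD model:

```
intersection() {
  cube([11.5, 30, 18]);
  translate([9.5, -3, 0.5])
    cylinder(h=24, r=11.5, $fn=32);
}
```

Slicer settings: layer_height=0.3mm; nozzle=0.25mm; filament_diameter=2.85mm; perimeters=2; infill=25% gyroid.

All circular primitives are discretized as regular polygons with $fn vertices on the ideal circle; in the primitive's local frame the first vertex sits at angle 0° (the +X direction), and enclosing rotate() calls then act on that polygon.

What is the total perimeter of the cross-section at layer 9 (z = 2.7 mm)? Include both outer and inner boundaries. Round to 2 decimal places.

At z = 2.7 mm: the 11.5×30 cube contributes its full rectangle (perimeter 83.00 mm); the cylinder at (9.5, -3): section is a regular 32-gon, circumradius r=11.5 (perimeter = 2·32·11.500·sin(180°/32) = 72.14 mm); After intersecting: the r=11.5 cylinder at (9.5, -3) partially overlaps the 11.5×30 cube; clipping to the common part keeps 82.95 mm² — boundary = 36.45 mm. Overall, the cross-section is a single solid region. Total boundary length (outer) = 36.45 mm.

36.45 mm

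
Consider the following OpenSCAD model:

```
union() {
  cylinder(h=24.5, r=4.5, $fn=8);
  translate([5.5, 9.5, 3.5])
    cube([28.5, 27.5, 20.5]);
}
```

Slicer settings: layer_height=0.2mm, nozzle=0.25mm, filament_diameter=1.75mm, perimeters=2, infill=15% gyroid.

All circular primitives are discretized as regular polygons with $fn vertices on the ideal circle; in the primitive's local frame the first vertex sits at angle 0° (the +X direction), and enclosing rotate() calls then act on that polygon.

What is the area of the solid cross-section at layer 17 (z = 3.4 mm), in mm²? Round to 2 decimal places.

57.28 mm²

At z = 3.4 mm: the r=4.5 cylinder gives a regular 8-gon of circumradius 4.5 (constant along its height) (area = (8/2)·4.500²·sin(360°/8) = 57.28 mm²); the cube at (5.5, 9.5) is not intersected at this z (z outside [3.5, 24]); Taking the union: only the r=4.5 cylinder is present, so the union is just that shape — area = 57.28 mm². Overall, the cross-section is a single solid region. Net area = 57.28 mm².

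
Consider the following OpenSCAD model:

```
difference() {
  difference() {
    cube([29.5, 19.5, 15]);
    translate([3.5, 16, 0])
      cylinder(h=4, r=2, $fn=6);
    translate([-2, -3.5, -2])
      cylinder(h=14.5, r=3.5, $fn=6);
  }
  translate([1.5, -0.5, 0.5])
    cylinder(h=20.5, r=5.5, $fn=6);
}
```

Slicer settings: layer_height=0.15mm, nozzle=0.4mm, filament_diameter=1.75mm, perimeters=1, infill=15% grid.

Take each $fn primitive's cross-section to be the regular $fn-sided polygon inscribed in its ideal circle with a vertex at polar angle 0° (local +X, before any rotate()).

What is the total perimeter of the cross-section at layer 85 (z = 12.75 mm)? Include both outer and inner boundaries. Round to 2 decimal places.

96.20 mm

At z = 12.75 mm: the 29.5×19.5 cube contributes its full rectangle (perimeter 98.00 mm); the cylinder at (3.5, 16) does not reach this height (z outside [0, 4]); the cylinder at (-2, -3.5) does not reach this height (z outside [-2, 12.5]); Taking the first minus the rest: none of the subtracted shapes is present at this height, so the 29.5×19.5 cube is unchanged — boundary = 98.00 mm; the r=5.5 cylinder at (1.5, -0.5) gives a regular 6-gon of circumradius 5.5 (constant along its height) (perimeter = 2·6·5.500·sin(180°/6) = 33.00 mm); After the difference (first − rest): starting from that combined region, the r=5.5 cylinder at (1.5, -0.5) partially overlaps it — only the 23.36 mm² overlap (of its 78.59 mm²) is removed, clipping the outline — boundary = 96.20 mm. Overall, the cross-section is a single solid region. Total boundary length (outer) = 96.20 mm.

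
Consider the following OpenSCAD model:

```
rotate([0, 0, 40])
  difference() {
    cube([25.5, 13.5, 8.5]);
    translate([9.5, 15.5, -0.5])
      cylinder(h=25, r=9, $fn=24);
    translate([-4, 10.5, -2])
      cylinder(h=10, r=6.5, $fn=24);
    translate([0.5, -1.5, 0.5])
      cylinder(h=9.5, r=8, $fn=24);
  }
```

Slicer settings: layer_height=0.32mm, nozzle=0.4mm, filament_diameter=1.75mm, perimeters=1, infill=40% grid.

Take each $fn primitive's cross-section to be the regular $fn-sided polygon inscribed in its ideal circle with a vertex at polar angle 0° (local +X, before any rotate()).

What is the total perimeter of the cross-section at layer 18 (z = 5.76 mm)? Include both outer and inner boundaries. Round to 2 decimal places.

72.70 mm

At z = 5.76 mm: the 25.5×13.5 cube contributes its full rectangle (perimeter 78.00 mm); the cylinder at (9.5, 15.5): section is a regular 24-gon, circumradius r=9 (perimeter = 2·24·9.000·sin(180°/24) = 56.39 mm); the r=6.5 cylinder at (-4, 10.5) gives a regular 24-gon of circumradius 6.5 (constant along its height) (perimeter = 2·24·6.500·sin(180°/24) = 40.72 mm); the r=8 cylinder at (0.5, -1.5) gives a regular 24-gon of circumradius 8 (constant along its height) (perimeter = 2·24·8.000·sin(180°/24) = 50.12 mm); Subtracting the remaining from the first: starting from the 25.5×13.5 cube, the r=9 cylinder at (9.5, 15.5) partially overlaps it — only the 90.31 mm² overlap (of its 251.57 mm²) is removed, clipping the outline; the r=6.5 cylinder at (-4, 10.5) partially overlaps it — only the 12.56 mm² overlap (of its 131.22 mm²) is removed, clipping the outline; the r=8 cylinder at (0.5, -1.5) partially overlaps it — only the 40.48 mm² overlap (of its 198.77 mm²) is removed, clipping the outline — boundary = 72.70 mm; (rotated 40° about Z; rotation is an isometry so areas/perimeters/island counts are preserved). Overall, the cross-section is a single solid region. Total boundary length (outer) = 72.70 mm.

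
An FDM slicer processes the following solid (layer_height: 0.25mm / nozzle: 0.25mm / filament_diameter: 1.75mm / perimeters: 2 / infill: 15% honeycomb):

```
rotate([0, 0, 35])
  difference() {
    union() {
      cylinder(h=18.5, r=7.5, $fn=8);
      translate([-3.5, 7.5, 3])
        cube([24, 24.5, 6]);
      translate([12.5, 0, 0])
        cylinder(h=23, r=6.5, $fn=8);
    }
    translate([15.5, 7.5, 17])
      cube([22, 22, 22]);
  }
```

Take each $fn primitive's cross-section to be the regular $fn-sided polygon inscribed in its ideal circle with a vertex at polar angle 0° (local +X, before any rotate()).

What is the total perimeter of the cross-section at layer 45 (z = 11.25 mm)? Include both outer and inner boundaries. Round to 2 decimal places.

At z = 11.25 mm: the r=7.5 cylinder contributes a regular 8-gon of circumradius 7.5 (perimeter = 2·8·7.500·sin(180°/8) = 45.92 mm); the cube at (-3.5, 7.5) does not reach this height (z outside [3, 9]); the r=6.5 cylinder at (12.5, 0) gives a regular 8-gon of circumradius 6.5 (constant along its height) (perimeter = 2·8·6.500·sin(180°/8) = 39.80 mm); Taking the union: the regions partially overlap (shared area 2.72 mm²), so the edge portions inside another operand are dropped and the merged outline is re-measured after clipping — boundary = 77.88 mm; the cube at (15.5, 7.5) does not reach this height (z outside [17, 39]); Subtracting the remaining from the first: none of the subtracted shapes is present at this height, so the result so far is unchanged — boundary = 77.88 mm; (whole slice rotated 35° about Z — lengths, areas and connectivity unchanged). Overall, the cross-section is a single solid region. Total boundary length (outer) = 77.88 mm.

77.88 mm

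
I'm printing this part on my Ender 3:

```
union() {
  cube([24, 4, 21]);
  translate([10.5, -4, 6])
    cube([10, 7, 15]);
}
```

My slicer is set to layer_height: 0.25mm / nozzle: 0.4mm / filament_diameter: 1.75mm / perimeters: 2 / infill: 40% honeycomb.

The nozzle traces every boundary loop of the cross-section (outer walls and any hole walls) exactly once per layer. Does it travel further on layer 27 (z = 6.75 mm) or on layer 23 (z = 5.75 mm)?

layer 27 (z = 6.75 mm)

Layer 27 (z = 6.75): the cube (footprint 24×4) is included at this height (perimeter 56.00 mm); the cube at (10.5, -4) (footprint 10×7) is included at this height (perimeter 34.00 mm); Combining (union): the regions partially overlap (shared area 30.00 mm²), so the edge portions inside another operand are dropped and the merged outline is re-measured after clipping — boundary = 64.00 mm. So its perimeter = 64.00 mm. Layer 23 (z = 5.75): the cube (footprint 24×4) is included at this height (perimeter 56.00 mm); the cube at (10.5, -4) is not intersected at this z (z outside [6, 21]); Combining (union): only the 24×4 cube is present, so the union is just that shape — boundary = 56.00 mm. So its perimeter = 56.00 mm. Layer 27 is larger (64.00 vs 56.00 mm).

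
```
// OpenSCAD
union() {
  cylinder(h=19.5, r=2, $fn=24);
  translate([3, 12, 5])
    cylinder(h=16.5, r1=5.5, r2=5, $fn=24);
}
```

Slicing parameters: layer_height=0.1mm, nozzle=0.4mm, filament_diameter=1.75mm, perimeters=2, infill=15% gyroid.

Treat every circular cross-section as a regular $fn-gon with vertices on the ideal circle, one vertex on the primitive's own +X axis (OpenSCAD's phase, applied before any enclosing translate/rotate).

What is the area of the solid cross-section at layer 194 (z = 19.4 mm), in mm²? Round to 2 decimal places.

At z = 19.4 mm: the r=2 cylinder contributes a regular 24-gon of circumradius 2 (area = (24/2)·2.000²·sin(360°/24) = 12.42 mm²); the cone at (3, 12) (r1=5.5→r2=5) has section circumradius 5.064 here — a regular 24-gon (area = (24/2)·5.064²·sin(360°/24) = 79.63 mm²); Merging all regions: the 2 present regions are separate (no shared area or edge), so areas and boundary lengths simply add and each stays a separate island — area = 92.06 mm². Overall, the cross-section has 2 separate islands. Net area = 92.06 mm².

92.06 mm²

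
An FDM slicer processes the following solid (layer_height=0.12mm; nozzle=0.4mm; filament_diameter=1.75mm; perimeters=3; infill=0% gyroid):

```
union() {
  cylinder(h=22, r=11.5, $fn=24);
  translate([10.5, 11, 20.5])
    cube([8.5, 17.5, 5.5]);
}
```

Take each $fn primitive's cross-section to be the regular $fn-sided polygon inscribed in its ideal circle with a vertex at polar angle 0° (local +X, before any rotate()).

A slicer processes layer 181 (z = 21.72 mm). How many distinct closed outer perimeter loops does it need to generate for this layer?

2

At z = 21.72 mm: the r=11.5 cylinder gives a regular 24-gon of circumradius 11.5 (constant along its height); the cube at (10.5, 11) (footprint 8.5×17.5) is included at this height; Merging all regions: the 2 present regions are separate (no shared area or edge), so areas and boundary lengths simply add and each stays a separate island — 2 connected regions. The result has 2 disconnected regions.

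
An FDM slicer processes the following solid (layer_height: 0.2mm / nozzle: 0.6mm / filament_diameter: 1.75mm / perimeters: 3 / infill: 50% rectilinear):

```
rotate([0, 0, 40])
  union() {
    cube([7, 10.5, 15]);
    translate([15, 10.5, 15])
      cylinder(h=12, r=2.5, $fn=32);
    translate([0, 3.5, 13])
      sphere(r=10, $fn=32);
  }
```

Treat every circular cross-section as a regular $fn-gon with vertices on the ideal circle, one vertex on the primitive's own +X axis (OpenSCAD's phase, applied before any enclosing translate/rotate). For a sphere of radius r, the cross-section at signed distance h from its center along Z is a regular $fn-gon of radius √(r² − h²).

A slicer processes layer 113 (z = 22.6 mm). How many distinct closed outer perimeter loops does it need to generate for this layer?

2

At z = 22.6 mm: the cube does not reach this height (z outside [0, 15]); the r=2.5 cylinder at (15, 10.5) contributes a regular 32-gon of circumradius 2.5; the r=10 sphere at (0, 3.5) slices to a regular 32-gon of circumradius 2.800 (√(r²−h²) with h=9.6 from center); Combining (union): the 2 present regions are separate (no shared area or edge), so areas and boundary lengths simply add and each stays a separate island — 2 connected regions; (rotated 40° about Z; rotation is an isometry so areas/perimeters/island counts are preserved). The result has 2 disconnected regions.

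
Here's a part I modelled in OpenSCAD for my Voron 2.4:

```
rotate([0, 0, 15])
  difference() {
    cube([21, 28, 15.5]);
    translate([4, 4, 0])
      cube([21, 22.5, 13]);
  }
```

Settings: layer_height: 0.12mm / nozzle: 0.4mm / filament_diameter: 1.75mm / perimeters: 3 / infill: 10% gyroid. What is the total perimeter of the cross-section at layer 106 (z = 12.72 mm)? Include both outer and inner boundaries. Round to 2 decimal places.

132.00 mm

At z = 12.72 mm: the 21×28 cube contributes its full rectangle (perimeter 98.00 mm); the cube at (4, 4) (footprint 21×22.5) is included at this height (perimeter 87.00 mm); Subtracting the remaining from the first: starting from the 21×28 cube, the 21×22.5 cube at (4, 4) partially overlaps it — only the 382.50 mm² overlap (of its 472.50 mm²) is removed, clipping the outline — boundary = 132.00 mm; (whole slice rotated 15° about Z — lengths, areas and connectivity unchanged). Overall, the cross-section is a single solid region. Total boundary length (outer) = 132.00 mm.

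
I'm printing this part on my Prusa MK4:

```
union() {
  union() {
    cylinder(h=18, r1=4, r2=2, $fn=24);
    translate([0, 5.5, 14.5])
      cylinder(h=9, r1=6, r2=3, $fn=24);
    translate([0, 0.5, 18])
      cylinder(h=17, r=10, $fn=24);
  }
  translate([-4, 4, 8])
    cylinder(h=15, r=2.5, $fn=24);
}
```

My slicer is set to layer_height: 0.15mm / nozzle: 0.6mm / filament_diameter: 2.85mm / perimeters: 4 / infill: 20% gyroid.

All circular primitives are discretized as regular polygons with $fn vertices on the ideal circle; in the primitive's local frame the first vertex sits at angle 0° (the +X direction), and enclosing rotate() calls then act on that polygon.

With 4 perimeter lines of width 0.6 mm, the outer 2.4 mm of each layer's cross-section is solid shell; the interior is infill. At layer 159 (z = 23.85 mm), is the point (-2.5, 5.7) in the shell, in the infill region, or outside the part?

infill

At z = 23.85 mm: the cone is not intersected at this z (z outside [0, 18]); the cone at (0, 5.5) is absent (z outside [14.5, 23.5]); the r=10 cylinder at (0, 0.5) contributes a regular 24-gon of circumradius 10; Merging all regions: only the r=10 cylinder at (0, 0.5) is present, so the union is just that shape — 1 connected region; the cylinder at (-4, 4) does not reach this height (z outside [8, 23]); Merging all regions: only the result so far is present, so the union is just that shape — 1 connected region. Overall, the cross-section is a single solid region. The nearest boundary edge runs (-2.59, 10.16)→(-5.00, 9.16); distance from the point to it = 4.15 mm. The point is inside the cross-section and 4.15 mm from the nearest boundary — more than the 2.4 mm shell width (4 × 0.6), so it's in the infill interior.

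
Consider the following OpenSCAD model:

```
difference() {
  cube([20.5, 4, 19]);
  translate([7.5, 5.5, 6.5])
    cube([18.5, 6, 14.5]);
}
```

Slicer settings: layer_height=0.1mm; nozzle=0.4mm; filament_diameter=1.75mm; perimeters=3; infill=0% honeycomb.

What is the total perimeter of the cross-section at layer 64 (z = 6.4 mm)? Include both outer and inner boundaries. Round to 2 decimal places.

At z = 6.4 mm: the 20.5×4 cube contributes its full rectangle (perimeter 49.00 mm); the cube at (7.5, 5.5) does not reach this height (z outside [6.5, 21]); After the difference (first − rest): none of the subtracted shapes is present at this height, so the 20.5×4 cube is unchanged — boundary = 49.00 mm. Overall, the cross-section is a single solid region. Total boundary length (outer) = 49.00 mm.

49.00 mm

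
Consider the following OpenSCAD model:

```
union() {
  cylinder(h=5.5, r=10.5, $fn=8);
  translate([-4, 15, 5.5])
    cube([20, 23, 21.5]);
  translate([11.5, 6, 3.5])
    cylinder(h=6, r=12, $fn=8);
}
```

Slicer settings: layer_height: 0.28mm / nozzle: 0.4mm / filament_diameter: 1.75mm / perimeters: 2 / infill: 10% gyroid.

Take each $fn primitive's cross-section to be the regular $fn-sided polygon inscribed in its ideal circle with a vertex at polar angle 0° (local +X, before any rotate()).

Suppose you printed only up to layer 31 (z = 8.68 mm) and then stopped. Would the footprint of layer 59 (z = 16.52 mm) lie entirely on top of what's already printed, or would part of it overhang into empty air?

entirely on top

Compare the two slices. At z = 8.68: the cylinder is absent (z outside [0, 5.5]); the cube at (-4, 15) is present — its section is the full 20×23 rectangle (area 460.00 mm²); the cylinder at (11.5, 6): section is a regular 8-gon, circumradius r=12 (area = (8/2)·12.000²·sin(360°/8) = 407.29 mm²); Taking the union: the regions partially overlap — summed areas 867.29 mm² minus the doubly-counted overlap 20.17 mm² gives 847.12 mm² — area = 847.12 mm². At z = 16.52: the cylinder is not intersected at this z (z outside [0, 5.5]); the cube at (-4, 15) is present — its section is the full 20×23 rectangle (area 460.00 mm²); the cylinder at (11.5, 6) does not reach this height (z outside [3.5, 9.5]); Merging all regions: only the 20×23 cube at (-4, 15) is present, so the union is just that shape — area = 460.00 mm². Checking containment: the cross-section at z = 16.52 is a subset of the cross-section at z = 8.68.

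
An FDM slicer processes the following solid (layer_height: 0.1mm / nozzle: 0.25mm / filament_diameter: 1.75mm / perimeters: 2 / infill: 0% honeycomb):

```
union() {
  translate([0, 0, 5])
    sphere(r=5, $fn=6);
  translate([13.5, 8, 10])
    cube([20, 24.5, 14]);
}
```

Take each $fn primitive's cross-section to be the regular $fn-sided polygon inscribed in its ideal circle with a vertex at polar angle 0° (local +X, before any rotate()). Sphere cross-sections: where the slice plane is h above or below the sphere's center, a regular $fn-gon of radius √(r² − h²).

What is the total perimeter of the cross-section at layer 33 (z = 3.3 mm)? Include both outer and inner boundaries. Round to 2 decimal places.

28.21 mm

At z = 3.3 mm: the r=5 sphere contributes a regular 6-gon of circumradius √(5²−1.7²) = 4.702 (perimeter = 2·6·4.702·sin(180°/6) = 28.21 mm); the cube at (13.5, 8) does not reach this height (z outside [10, 24]); Combining (union): only the r=5 sphere is present, so the union is just that shape — boundary = 28.21 mm. Overall, the cross-section is a single solid region. Total boundary length (outer) = 28.21 mm.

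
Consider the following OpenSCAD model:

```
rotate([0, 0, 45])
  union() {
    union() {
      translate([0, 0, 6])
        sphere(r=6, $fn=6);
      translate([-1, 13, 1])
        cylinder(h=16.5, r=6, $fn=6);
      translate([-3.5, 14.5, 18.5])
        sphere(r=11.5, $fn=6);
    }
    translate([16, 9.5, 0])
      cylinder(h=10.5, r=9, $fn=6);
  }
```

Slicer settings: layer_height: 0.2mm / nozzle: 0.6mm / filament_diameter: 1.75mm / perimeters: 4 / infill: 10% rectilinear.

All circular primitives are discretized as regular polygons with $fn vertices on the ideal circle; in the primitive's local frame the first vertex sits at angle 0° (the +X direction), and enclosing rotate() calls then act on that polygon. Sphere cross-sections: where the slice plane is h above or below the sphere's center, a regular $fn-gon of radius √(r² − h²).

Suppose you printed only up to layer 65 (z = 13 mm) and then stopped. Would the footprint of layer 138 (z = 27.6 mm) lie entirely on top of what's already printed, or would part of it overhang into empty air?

Compare the two slices. At z = 13: the sphere is absent (|z−center|=7.000 > r=6); the r=6 cylinder at (-1, 13) contributes a regular 6-gon of circumradius 6 (area = (6/2)·6.000²·sin(360°/6) = 93.53 mm²); the r=11.5 sphere at (-3.5, 14.5) contributes a regular 6-gon of circumradius √(11.5²−5.5²) = 10.100 (area = (6/2)·10.100²·sin(360°/6) = 265.00 mm²); Combining (union): the r=6 cylinder at (-1, 13) lies entirely inside the r=11.5 sphere at (-3.5, 14.5), so the union is just the r=11.5 sphere at (-3.5, 14.5) — area = 265.00 mm²; the cylinder at (16, 9.5) is absent (z outside [0, 10.5]); Taking the union: only that combined region is present, so the union is just that shape — area = 265.00 mm²; (whole slice rotated 45° about Z — lengths, areas and connectivity unchanged). At z = 27.6: the sphere does not reach this height (|z−center|=21.600 > r=6); the cylinder at (-1, 13) is absent (z outside [1, 17.5]); the r=11.5 sphere at (-3.5, 14.5) slices to a regular 6-gon of circumradius 7.031 (√(r²−h²) with h=9.1 from center) (area = (6/2)·7.031²·sin(360°/6) = 128.45 mm²); Combining (union): only the r=11.5 sphere at (-3.5, 14.5) is present, so the union is just that shape — area = 128.45 mm²; the cylinder at (16, 9.5) does not reach this height (z outside [0, 10.5]); Merging all regions: only that combined region is present, so the union is just that shape — area = 128.45 mm²; (whole slice rotated 45° about Z — lengths, areas and connectivity unchanged). Checking containment: the cross-section at z = 27.6 is a subset of the cross-section at z = 13.

entirely on top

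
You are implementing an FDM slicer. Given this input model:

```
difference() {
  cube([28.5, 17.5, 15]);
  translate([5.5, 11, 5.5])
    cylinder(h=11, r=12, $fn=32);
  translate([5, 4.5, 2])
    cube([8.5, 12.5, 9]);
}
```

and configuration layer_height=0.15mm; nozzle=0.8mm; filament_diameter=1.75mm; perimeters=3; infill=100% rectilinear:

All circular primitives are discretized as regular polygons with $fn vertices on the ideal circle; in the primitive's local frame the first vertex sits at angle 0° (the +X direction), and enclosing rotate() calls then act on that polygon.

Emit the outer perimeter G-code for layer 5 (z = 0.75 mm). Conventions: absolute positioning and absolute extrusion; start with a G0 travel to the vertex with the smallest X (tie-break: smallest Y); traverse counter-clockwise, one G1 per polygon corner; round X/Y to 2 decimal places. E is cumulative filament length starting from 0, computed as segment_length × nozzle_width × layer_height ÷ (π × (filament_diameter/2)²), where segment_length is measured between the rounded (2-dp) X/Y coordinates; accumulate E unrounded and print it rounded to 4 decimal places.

G0 X0.00 Y0.00 Z0.75
G1 X28.50 Y0.00 E1.4219
G1 X28.50 Y17.50 E2.2949
G1 X0.00 Y17.50 E3.7168
G1 X0.00 Y0.00 E4.5899

At z = 0.75 mm: the 28.5×17.5 cube contributes its full rectangle; the cylinder at (5.5, 11) does not reach this height (z outside [5.5, 16.5]); the cube at (5, 4.5) does not reach this height (z outside [2, 11]); After the difference (first − rest): none of the subtracted shapes is present at this height, so the 28.5×17.5 cube is unchanged — 1 connected region. The outline is a single polygon with 4 vertices. Extrusion per mm of travel: 0.8 × 0.15 / (π × 0.875²) = 0.049890. Accumulating E over each segment gives final E = 4.5899.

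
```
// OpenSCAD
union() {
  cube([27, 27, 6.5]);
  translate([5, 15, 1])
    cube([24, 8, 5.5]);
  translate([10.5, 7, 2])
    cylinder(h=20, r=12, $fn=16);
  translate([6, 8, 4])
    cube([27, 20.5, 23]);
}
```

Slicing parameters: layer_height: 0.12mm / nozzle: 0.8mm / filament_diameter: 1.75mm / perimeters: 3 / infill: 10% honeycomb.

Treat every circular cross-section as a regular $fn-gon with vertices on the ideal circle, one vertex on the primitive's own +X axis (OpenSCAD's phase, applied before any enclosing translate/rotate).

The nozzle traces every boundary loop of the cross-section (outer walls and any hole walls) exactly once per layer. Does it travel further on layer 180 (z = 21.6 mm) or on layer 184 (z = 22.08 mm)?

layer 180 (z = 21.6 mm)

Layer 180 (z = 21.6): the cube is absent (z outside [0, 6.5]); the cube at (5, 15) does not reach this height (z outside [1, 6.5]); the r=12 cylinder at (10.5, 7) gives a regular 16-gon of circumradius 12 (constant along its height) (perimeter = 2·16·12.000·sin(180°/16) = 74.91 mm); the cube at (6, 8) is present — its section is the full 27×20.5 rectangle (perimeter 95.00 mm); Merging all regions: the regions partially overlap (shared area 145.80 mm²), so the edge portions inside another operand are dropped and the merged outline is re-measured after clipping — boundary = 121.21 mm. So its perimeter = 121.21 mm. Layer 184 (z = 22.08): the cube is not intersected at this z (z outside [0, 6.5]); the cube at (5, 15) does not reach this height (z outside [1, 6.5]); the cylinder at (10.5, 7) does not reach this height (z outside [2, 22]); the 27×20.5 cube at (6, 8) contributes its full rectangle (perimeter 95.00 mm); Merging all regions: only the 27×20.5 cube at (6, 8) is present, so the union is just that shape — boundary = 95.00 mm. So its perimeter = 95.00 mm. Layer 180 is larger (121.21 vs 95.00 mm).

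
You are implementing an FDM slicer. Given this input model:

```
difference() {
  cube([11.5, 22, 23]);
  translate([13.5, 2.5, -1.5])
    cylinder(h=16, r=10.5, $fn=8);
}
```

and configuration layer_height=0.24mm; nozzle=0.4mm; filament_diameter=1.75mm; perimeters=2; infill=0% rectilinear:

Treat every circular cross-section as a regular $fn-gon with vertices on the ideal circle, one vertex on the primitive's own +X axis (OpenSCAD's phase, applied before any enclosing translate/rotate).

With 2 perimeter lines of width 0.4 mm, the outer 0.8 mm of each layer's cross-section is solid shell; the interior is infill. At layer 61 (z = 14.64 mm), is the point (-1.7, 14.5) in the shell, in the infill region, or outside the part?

At z = 14.64 mm: the 11.5×22 cube contributes its full rectangle; the cylinder at (13.5, 2.5) is absent (z outside [-1.5, 14.5]); Taking the first minus the rest: none of the subtracted shapes is present at this height, so the 11.5×22 cube is unchanged — 1 connected region. Overall, the cross-section is a single solid region. The nearest boundary edge runs (0.00, 22.00)→(0.00, 0.00); distance from the point to it = 1.70 mm. The point is not inside any of the regions above, so it lies outside the cross-section (1.70 mm from the nearest boundary).

outside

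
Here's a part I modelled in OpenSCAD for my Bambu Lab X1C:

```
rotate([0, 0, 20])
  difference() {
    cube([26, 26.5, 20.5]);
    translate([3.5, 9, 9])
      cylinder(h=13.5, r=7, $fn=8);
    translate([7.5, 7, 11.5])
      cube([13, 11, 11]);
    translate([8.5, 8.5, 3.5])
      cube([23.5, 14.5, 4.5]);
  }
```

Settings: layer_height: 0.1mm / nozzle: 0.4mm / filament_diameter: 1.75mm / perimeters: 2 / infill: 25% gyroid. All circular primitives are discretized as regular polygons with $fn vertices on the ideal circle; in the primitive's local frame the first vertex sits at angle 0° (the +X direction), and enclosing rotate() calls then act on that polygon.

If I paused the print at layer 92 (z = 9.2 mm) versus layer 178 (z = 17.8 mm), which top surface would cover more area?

Layer 92 (z = 9.2): the cube (footprint 26×26.5) is included at this height (area 689.00 mm²); the r=7 cylinder at (3.5, 9) contributes a regular 8-gon of circumradius 7 (area = (8/2)·7.000²·sin(360°/8) = 138.59 mm²); the cube at (7.5, 7) does not reach this height (z outside [11.5, 22.5]); the cube at (8.5, 8.5) is not intersected at this z (z outside [3.5, 8]); After the difference (first − rest): starting from the 26×26.5 cube (689.00 mm²), the r=7 cylinder at (3.5, 9) partially overlaps it — only the 113.22 mm² overlap (of its 138.59 mm²) is removed, clipping the outline — area = 575.78 mm²; (whole slice rotated 20° about Z — lengths, areas and connectivity unchanged). So its area = 575.78 mm². Layer 178 (z = 17.8): the cube (footprint 26×26.5) is included at this height (area 689.00 mm²); the r=7 cylinder at (3.5, 9) contributes a regular 8-gon of circumradius 7 (area = (8/2)·7.000²·sin(360°/8) = 138.59 mm²); the 13×11 cube at (7.5, 7) contributes its full rectangle (area 143.00 mm²); the cube at (8.5, 8.5) is absent (z outside [3.5, 8]); Taking the first minus the rest: starting from the 26×26.5 cube (689.00 mm²), the r=7 cylinder at (3.5, 9) partially overlaps it — only the 113.22 mm² overlap (of its 138.59 mm²) is removed, clipping the outline; the 13×11 cube at (7.5, 7) partially overlaps it — only the 127.87 mm² overlap (of its 143.00 mm²) is removed, clipping the outline — area = 447.91 mm²; (whole slice rotated 20° about Z — lengths, areas and connectivity unchanged). So its area = 447.91 mm². Layer 92 is larger (575.78 vs 447.91 mm²).

layer 92 (z = 9.2 mm)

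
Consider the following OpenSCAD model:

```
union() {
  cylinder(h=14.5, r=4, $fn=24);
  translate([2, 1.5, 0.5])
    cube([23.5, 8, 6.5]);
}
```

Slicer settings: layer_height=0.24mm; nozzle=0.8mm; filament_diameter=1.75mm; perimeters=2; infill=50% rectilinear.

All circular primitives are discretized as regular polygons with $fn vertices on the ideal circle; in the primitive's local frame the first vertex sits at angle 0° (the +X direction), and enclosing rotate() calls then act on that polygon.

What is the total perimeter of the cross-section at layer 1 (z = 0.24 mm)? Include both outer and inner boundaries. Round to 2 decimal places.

25.06 mm

At z = 0.24 mm: the cylinder: section is a regular 24-gon, circumradius r=4 (perimeter = 2·24·4.000·sin(180°/24) = 25.06 mm); the cube at (2, 1.5) is not intersected at this z (z outside [0.5, 7]); Merging all regions: only the r=4 cylinder is present, so the union is just that shape — boundary = 25.06 mm. Overall, the cross-section is a single solid region. Total boundary length (outer) = 25.06 mm.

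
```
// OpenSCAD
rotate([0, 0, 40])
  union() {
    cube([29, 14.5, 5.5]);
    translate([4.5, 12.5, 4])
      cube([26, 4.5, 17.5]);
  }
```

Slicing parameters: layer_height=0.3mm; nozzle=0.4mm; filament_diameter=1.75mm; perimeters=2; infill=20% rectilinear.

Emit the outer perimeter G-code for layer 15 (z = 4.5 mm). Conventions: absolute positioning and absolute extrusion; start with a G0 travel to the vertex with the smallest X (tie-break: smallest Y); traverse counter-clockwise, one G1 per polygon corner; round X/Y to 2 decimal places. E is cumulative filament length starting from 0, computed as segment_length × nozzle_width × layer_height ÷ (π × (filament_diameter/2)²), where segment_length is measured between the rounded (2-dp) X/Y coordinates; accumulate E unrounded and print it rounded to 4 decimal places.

At z = 4.5 mm: the cube is present — its section is the full 29×14.5 rectangle; the cube at (4.5, 12.5) (footprint 26×4.5) is included at this height; Taking the union: the regions partially overlap (shared area 49.00 mm²), so overlapping operands fuse into one piece — 1 connected region; (rotated 40° about Z; rotation is an isometry so areas/perimeters/island counts are preserved). The outline is a single polygon with 8 vertices. Extrusion per mm of travel: 0.4 × 0.3 / (π × 0.875²) = 0.049890. Accumulating E over each segment gives final E = 4.7404.

G0 X-9.32 Y11.11 Z4.50
G1 X0.00 Y0.00 E0.7235
G1 X22.22 Y18.64 E2.1705
G1 X14.18 Y28.22 E2.7944
G1 X15.33 Y29.18 E2.8692
G1 X12.44 Y32.63 E3.0937
G1 X-7.48 Y15.92 E4.3909
G1 X-5.87 Y14.00 E4.5159
G1 X-9.32 Y11.11 E4.7404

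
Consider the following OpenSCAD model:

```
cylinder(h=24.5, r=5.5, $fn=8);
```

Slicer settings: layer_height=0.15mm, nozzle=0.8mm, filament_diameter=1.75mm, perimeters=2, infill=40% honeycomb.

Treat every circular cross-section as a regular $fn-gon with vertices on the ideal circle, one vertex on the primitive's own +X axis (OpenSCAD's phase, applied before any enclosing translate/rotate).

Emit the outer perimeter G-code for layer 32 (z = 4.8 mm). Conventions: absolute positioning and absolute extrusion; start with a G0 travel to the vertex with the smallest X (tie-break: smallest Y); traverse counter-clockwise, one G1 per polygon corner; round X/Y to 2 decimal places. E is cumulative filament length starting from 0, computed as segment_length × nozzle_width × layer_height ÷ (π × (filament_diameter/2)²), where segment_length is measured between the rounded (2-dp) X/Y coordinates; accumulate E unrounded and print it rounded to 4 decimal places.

G0 X-5.50 Y0.00 Z4.80
G1 X-3.89 Y-3.89 E0.2100
G1 X0.00 Y-5.50 E0.4201
G1 X3.89 Y-3.89 E0.6301
G1 X5.50 Y0.00 E0.8402
G1 X3.89 Y3.89 E1.0502
G1 X0.00 Y5.50 E1.2602
G1 X-3.89 Y3.89 E1.4703
G1 X-5.50 Y0.00 E1.6803

At z = 4.8 mm: the cylinder: section is a regular 8-gon, circumradius r=5.5. The outline is a single polygon with 8 vertices. Extrusion per mm of travel: 0.8 × 0.15 / (π × 0.875²) = 0.049890. Accumulating E over each segment gives final E = 1.6803.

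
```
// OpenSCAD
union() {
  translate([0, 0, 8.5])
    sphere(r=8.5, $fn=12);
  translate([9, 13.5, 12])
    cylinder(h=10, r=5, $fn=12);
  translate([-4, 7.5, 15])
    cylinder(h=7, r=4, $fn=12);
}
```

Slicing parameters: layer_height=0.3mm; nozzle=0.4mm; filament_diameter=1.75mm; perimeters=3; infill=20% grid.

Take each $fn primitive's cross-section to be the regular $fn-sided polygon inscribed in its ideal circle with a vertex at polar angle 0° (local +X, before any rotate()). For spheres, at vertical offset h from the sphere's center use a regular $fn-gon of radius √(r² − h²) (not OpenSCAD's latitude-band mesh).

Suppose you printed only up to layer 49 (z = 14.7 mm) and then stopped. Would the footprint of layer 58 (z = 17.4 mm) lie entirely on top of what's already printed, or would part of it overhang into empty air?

part overhangs

Compare the two slices. At z = 14.7: the sphere: section is a regular 12-gon, circumradius = √(r²−h²) = √(8.5²−6.2²) = 5.815 (area = (12/2)·5.815²·sin(360°/12) = 101.43 mm²); the cylinder at (9, 13.5): section is a regular 12-gon, circumradius r=5 (area = (12/2)·5.000²·sin(360°/12) = 75.00 mm²); the cylinder at (-4, 7.5) is not intersected at this z (z outside [15, 22]); Combining (union): the 2 present regions are separate (no shared area or edge), so areas and boundary lengths simply add and each stays a separate island — area = 176.43 mm². At z = 17.4: the sphere is absent (|z−center|=8.900 > r=8.5); the r=5 cylinder at (9, 13.5) gives a regular 12-gon of circumradius 5 (constant along its height) (area = (12/2)·5.000²·sin(360°/12) = 75.00 mm²); the r=4 cylinder at (-4, 7.5) contributes a regular 12-gon of circumradius 4 (area = (12/2)·4.000²·sin(360°/12) = 48.00 mm²); Merging all regions: the 2 present regions are separate (no shared area or edge), so areas and boundary lengths simply add and each stays a separate island — area = 123.00 mm². Checking containment: at z = 17.4 the cross-section extends beyond the z = 14.7 cross-section by about 44.83 mm².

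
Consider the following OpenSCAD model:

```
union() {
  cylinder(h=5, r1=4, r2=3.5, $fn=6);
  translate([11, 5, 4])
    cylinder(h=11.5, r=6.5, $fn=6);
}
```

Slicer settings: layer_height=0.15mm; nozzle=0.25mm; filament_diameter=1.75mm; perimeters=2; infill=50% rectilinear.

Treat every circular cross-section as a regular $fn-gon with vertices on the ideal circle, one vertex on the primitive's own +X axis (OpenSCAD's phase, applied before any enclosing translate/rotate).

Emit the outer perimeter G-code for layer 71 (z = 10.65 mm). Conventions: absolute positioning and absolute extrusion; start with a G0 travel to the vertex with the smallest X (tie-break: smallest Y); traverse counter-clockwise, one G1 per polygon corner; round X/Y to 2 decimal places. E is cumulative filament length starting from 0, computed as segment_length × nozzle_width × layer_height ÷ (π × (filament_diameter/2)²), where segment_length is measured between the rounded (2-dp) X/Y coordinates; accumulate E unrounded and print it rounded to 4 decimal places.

At z = 10.65 mm: the cone is absent (z outside [0, 5]); the r=6.5 cylinder at (11, 5) gives a regular 6-gon of circumradius 6.5 (constant along its height); Merging all regions: only the r=6.5 cylinder at (11, 5) is present, so the union is just that shape — 1 connected region. The outline is a single polygon with 6 vertices. Extrusion per mm of travel: 0.25 × 0.15 / (π × 0.875²) = 0.015591. Accumulating E over each segment gives final E = 0.6081.

G0 X4.50 Y5.00 Z10.65
G1 X7.75 Y-0.63 E0.1014
G1 X14.25 Y-0.63 E0.2027
G1 X17.50 Y5.00 E0.3040
G1 X14.25 Y10.63 E0.4054
G1 X7.75 Y10.63 E0.5067
G1 X4.50 Y5.00 E0.6081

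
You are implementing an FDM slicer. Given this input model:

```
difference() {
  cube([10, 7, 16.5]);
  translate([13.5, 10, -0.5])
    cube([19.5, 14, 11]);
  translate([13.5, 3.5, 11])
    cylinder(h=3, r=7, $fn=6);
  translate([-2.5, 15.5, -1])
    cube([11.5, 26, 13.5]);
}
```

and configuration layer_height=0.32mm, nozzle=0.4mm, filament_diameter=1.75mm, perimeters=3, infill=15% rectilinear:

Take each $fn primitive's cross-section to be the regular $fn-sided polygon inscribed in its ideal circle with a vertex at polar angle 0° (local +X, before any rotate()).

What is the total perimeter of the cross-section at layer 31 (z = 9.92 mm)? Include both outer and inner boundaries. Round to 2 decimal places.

34.00 mm

At z = 9.92 mm: the 10×7 cube contributes its full rectangle (perimeter 34.00 mm); the 19.5×14 cube at (13.5, 10) contributes its full rectangle (perimeter 67.00 mm); the cylinder at (13.5, 3.5) does not reach this height (z outside [11, 14]); the cube at (-2.5, 15.5) (footprint 11.5×26) is included at this height (perimeter 75.00 mm); Subtracting the remaining from the first: starting from the 10×7 cube, the 19.5×14 cube at (13.5, 10) misses the remaining region (no effect); the 11.5×26 cube at (-2.5, 15.5) misses the remaining region (no effect) — boundary = 34.00 mm. Overall, the cross-section is a single solid region. Total boundary length (outer) = 34.00 mm.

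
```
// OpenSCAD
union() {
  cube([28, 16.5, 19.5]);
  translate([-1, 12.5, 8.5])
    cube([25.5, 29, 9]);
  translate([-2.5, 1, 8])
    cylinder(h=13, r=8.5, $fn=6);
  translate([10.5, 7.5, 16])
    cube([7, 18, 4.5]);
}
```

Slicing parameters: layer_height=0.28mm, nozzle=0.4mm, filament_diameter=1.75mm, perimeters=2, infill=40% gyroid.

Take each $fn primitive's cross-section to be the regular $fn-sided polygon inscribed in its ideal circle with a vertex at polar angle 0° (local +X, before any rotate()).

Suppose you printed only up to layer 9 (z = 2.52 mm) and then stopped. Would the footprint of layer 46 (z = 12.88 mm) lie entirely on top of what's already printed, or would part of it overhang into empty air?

Compare the two slices. At z = 2.52: the 28×16.5 cube contributes its full rectangle (area 462.00 mm²); the cube at (-1, 12.5) is absent (z outside [8.5, 17.5]); the cylinder at (-2.5, 1) is absent (z outside [8, 21]); the cube at (10.5, 7.5) is not intersected at this z (z outside [16, 20.5]); Taking the union: only the 28×16.5 cube is present, so the union is just that shape — area = 462.00 mm². At z = 12.88: the cube (footprint 28×16.5) is included at this height (area 462.00 mm²); the 25.5×29 cube at (-1, 12.5) contributes its full rectangle (area 739.50 mm²); the r=8.5 cylinder at (-2.5, 1) contributes a regular 6-gon of circumradius 8.5 (area = (6/2)·8.500²·sin(360°/6) = 187.71 mm²); the cube at (10.5, 7.5) is not intersected at this z (z outside [16, 20.5]); Taking the union: the regions partially overlap — summed areas 1389.21 mm² minus the doubly-counted overlap 132.24 mm² gives 1256.97 mm² — area = 1256.97 mm². Checking containment: at z = 12.88 the cross-section extends beyond the z = 2.52 cross-section by about 794.97 mm².

part overhangs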